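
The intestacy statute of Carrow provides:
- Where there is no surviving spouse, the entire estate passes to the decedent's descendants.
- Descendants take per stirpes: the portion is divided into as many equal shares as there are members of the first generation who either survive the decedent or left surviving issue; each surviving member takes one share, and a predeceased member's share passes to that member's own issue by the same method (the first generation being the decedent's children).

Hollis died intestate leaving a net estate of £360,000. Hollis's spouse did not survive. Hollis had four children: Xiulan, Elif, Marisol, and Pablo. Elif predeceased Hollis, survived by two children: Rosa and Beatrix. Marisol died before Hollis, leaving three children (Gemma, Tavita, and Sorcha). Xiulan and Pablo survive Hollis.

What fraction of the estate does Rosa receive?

The entire £360,000 passes to the descendants.
That amount (£360,000) is divided into 4 shares of £90,000: Xiulan and Pablo each take £90,000; Elif's £90,000 share passes to Elif's issue; Marisol's £90,000 share passes to Marisol's issue.
Elif's share (£90,000) is divided into 2 shares of £45,000: Rosa and Beatrix each take £45,000.
Marisol's share (£90,000) is divided into 3 shares of £30,000: Gemma, Tavita, and Sorcha each take £30,000.

Rosa receives 1/8 of the estate.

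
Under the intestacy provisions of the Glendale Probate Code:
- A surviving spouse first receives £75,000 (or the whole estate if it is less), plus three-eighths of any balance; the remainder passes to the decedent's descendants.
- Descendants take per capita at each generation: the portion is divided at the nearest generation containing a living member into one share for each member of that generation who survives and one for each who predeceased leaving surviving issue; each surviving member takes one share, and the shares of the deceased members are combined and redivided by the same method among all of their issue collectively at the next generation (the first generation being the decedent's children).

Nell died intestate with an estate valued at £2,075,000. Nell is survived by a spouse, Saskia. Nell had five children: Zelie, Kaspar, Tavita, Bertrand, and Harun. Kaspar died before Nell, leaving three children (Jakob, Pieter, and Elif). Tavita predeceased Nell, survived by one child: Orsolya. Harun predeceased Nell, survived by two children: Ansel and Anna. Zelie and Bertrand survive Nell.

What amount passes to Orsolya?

Saskia first takes £75,000, leaving a balance of £2,000,000. Saskia then takes three-eighths of the balance (£750,000), for a total of £825,000. The remaining £1,250,000 passes to the descendants.
The descendants' portion (£1,250,000) is divided at the children's generation into 5 shares of £250,000. Zelie and Bertrand each take £250,000. The 3 shares of the deceased (Kaspar, Tavita, and Harun) are combined into a pool of £750,000.
That pool (£750,000) is divided at the grandchildren's generation equally among Jakob, Pieter, Elif, Orsolya, Ansel, and Anna: £125,000 each.

Orsolya receives £125,000.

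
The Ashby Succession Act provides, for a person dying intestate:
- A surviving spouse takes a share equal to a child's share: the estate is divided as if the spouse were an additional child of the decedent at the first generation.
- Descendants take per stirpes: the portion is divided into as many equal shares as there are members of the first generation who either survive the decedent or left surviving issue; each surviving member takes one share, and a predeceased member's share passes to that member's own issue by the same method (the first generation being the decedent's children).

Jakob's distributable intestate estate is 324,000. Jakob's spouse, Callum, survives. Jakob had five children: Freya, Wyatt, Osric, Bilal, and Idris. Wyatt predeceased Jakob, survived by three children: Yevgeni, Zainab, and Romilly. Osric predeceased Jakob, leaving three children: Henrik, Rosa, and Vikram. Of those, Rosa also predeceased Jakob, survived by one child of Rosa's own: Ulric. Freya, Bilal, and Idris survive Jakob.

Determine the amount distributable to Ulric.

The spouse counts as an additional share at the children's level, so there are 6 primary shares of 54,000. Callum takes one such share (54,000).
The children's combined portion (270,000) is divided into 5 shares of 54,000: Freya, Bilal, and Idris each take 54,000; Wyatt's 54,000 share passes to Wyatt's issue; Osric's 54,000 share passes to Osric's issue.
Wyatt's share (54,000) is divided into 3 shares of 18,000: Yevgeni, Zainab, and Romilly each take 18,000.
Osric's share (54,000) is divided into 3 shares of 18,000: Henrik and Vikram each take 18,000; Rosa's 18,000 share passes to Rosa's issue.
Rosa's share (18,000) passes entirely to Ulric.

Ulric receives 18,000.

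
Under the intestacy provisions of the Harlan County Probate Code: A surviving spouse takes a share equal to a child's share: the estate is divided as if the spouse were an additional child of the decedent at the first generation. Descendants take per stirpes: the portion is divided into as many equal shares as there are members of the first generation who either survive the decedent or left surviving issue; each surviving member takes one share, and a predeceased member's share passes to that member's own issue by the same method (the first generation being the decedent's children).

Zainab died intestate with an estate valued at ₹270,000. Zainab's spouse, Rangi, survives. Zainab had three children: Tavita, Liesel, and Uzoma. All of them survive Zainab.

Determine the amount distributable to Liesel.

Liesel receives ₹67,500.

The spouse counts as an additional share at the children's level, so there are 4 primary shares of ₹67,500. Rangi takes one such share (₹67,500).
The children's combined portion (₹202,500) is divided into 3 shares of ₹67,500: Tavita, Liesel, and Uzoma each take ₹67,500.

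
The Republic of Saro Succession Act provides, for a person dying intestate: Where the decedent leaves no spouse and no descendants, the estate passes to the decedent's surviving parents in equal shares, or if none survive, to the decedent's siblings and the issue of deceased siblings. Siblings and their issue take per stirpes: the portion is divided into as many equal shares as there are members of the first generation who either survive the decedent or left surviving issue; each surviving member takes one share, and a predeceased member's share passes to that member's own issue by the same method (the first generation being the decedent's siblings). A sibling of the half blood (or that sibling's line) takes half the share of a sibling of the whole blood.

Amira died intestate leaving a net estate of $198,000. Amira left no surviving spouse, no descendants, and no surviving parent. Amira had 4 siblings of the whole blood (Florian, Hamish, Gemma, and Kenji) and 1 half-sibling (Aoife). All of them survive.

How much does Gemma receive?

Gemma receives $44,000.

The entire $198,000 passes to the siblings and their issue.
Counting each half-blood sibling's line as half a unit, there are 9/2 units in $198,000, so one unit is $44,000. Whole-blood lines (Florian, Hamish, Gemma, and Kenji) take $44,000 each; half-blood lines (Aoife) take $22,000 each.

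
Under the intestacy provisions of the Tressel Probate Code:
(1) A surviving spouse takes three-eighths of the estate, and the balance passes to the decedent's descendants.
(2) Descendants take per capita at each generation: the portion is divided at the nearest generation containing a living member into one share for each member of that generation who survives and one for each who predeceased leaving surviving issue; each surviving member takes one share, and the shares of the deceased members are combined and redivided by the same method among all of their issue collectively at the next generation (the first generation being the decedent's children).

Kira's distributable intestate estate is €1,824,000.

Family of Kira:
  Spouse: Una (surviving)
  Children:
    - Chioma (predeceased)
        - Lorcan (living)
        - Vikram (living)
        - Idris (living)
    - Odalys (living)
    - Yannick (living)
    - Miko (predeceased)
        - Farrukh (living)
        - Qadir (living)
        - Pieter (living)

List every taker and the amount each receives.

Una takes three-eighths of €1,824,000 = €684,000. The remaining €1,140,000 passes to the descendants.
The descendants' portion (€1,140,000) is divided at the children's generation into 4 shares of €285,000. Odalys and Yannick each take €285,000. The 2 shares of the deceased (Chioma and Miko) are combined into a pool of €570,000.
That pool (€570,000) is divided at the grandchildren's generation equally among Lorcan, Vikram, Idris, Farrukh, Qadir, and Pieter: €95,000 each.

Una: €684,000; Lorcan: €95,000; Vikram: €95,000; Idris: €95,000; Odalys: €285,000; Yannick: €285,000; Farrukh: €95,000; Qadir: €95,000; Pieter: €95,000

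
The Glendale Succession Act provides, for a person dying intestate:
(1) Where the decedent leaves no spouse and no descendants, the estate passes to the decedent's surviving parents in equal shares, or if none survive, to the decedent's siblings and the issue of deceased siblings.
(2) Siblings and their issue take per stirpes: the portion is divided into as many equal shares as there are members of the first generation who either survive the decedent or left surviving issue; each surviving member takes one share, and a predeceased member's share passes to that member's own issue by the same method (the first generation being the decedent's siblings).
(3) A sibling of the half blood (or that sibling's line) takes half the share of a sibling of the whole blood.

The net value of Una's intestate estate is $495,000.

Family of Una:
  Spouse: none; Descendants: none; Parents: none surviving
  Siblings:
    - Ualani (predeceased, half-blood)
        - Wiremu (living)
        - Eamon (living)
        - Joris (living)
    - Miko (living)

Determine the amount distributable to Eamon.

The entire $495,000 passes to the siblings and their issue.
Counting each half-blood sibling's line as half a unit, there are 3/2 units in $495,000, so one unit is $330,000. Whole-blood lines (Miko) take $330,000 each; half-blood lines (Ualani) take $165,000 each.
Ualani's share ($165,000) is divided into 3 shares of $55,000: Wiremu, Eamon, and Joris each take $55,000.

Eamon receives $55,000.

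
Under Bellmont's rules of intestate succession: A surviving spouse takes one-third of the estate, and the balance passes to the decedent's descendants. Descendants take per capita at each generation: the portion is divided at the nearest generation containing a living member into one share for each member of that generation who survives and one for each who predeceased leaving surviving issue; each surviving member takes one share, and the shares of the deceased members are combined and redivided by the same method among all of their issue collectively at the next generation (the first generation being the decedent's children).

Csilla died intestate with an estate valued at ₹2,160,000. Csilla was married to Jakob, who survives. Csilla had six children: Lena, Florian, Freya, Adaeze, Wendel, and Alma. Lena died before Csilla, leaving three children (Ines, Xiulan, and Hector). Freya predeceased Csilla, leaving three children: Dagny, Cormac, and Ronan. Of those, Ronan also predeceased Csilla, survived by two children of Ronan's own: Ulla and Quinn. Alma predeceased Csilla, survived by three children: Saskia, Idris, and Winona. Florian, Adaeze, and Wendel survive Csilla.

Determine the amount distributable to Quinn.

Jakob takes one-third of ₹2,160,000 = ₹720,000. The remaining ₹1,440,000 passes to the descendants.
The descendants' portion (₹1,440,000) is divided at the children's generation into 6 shares of ₹240,000. Florian, Adaeze, and Wendel each take ₹240,000. The 3 shares of the deceased (Lena, Freya, and Alma) are combined into a pool of ₹720,000.
That pool (₹720,000) is divided at the grandchildren's generation into 9 shares of ₹80,000. Ines, Xiulan, Hector, Dagny, Cormac, Saskia, Idris, and Winona each take ₹80,000. The remaining share for the deceased Ronan (₹80,000) is carried to the next generation.
That pool (₹80,000) is divided at the great-grandchildren's generation equally among Ulla and Quinn: ₹40,000 each.

Quinn receives ₹40,000.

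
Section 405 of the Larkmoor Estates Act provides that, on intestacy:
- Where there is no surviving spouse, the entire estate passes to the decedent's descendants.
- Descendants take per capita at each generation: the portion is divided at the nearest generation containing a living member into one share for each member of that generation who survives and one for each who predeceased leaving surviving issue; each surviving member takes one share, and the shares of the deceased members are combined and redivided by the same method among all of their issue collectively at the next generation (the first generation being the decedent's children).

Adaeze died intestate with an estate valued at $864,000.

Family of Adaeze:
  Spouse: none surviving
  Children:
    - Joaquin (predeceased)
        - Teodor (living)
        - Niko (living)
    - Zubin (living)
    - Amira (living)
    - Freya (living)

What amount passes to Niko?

Niko receives $108,000.

The entire $864,000 passes to the descendants.
That amount ($864,000) is divided at the children's generation into 4 shares of $216,000. Zubin, Amira, and Freya each take $216,000. The remaining share for the deceased Joaquin ($216,000) is carried to the next generation.
That pool ($216,000) is divided at the grandchildren's generation equally among Teodor and Niko: $108,000 each.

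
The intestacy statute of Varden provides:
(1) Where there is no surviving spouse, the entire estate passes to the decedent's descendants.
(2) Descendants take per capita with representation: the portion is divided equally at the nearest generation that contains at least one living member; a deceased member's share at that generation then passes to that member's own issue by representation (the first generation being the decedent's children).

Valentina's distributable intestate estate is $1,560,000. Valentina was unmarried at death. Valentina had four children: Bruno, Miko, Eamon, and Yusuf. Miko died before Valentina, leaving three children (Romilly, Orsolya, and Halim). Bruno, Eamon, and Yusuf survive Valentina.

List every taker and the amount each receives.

The entire $1,560,000 passes to the descendants.
That amount ($1,560,000) is divided into 4 shares of $390,000: Bruno, Eamon, and Yusuf each take $390,000; Miko's $390,000 share passes to Miko's issue.
Miko's share ($390,000) is divided into 3 shares of $130,000: Romilly, Orsolya, and Halim each take $130,000.

Bruno: $390,000; Romilly: $130,000; Orsolya: $130,000; Halim: $130,000; Eamon: $390,000; Yusuf: $390,000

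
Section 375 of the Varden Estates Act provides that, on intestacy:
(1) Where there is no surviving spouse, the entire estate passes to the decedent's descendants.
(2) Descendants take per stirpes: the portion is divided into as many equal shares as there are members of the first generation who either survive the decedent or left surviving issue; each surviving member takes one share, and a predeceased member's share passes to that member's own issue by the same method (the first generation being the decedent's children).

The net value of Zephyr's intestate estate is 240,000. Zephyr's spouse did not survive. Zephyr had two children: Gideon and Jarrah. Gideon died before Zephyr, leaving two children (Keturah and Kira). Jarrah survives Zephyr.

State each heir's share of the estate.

Keturah: 60,000; Kira: 60,000; Jarrah: 120,000

The entire 240,000 passes to the descendants.
That amount (240,000) is divided into 2 shares of 120,000: Jarrah takes 120,000; Gideon's 120,000 share passes to Gideon's issue.
Gideon's share (120,000) is divided into 2 shares of 60,000: Keturah and Kira each take 60,000.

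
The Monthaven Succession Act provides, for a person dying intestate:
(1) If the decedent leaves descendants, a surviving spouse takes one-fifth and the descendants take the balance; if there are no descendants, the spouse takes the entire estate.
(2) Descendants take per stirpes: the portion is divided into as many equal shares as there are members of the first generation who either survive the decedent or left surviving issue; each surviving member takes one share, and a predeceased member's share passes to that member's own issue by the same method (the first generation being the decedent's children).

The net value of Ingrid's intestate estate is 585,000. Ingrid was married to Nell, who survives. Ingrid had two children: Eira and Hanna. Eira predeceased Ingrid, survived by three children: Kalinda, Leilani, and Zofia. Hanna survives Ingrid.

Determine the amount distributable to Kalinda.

Kalinda receives 78,000.

Nell takes one-fifth of 585,000 = 117,000. The remaining 468,000 passes to the descendants.
The descendants' portion (468,000) is divided into 2 shares of 234,000: Hanna takes 234,000; Eira's 234,000 share passes to Eira's issue.
Eira's share (234,000) is divided into 3 shares of 78,000: Kalinda, Leilani, and Zofia each take 78,000.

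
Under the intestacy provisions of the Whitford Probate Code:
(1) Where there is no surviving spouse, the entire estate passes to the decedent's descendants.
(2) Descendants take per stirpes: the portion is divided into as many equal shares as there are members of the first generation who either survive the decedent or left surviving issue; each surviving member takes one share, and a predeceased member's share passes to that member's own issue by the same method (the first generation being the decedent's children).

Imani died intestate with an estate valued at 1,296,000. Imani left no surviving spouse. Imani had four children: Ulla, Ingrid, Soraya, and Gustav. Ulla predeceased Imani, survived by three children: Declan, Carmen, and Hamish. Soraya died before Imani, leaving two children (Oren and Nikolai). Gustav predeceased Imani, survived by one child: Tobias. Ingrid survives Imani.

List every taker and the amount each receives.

Declan: 108,000; Carmen: 108,000; Hamish: 108,000; Ingrid: 324,000; Oren: 162,000; Nikolai: 162,000; Tobias: 324,000

The entire 1,296,000 passes to the descendants.
That amount (1,296,000) is divided into 4 shares of 324,000: Ingrid takes 324,000; Ulla's 324,000 share passes to Ulla's issue; Soraya's 324,000 share passes to Soraya's issue; Gustav's 324,000 share passes to Gustav's issue.
Ulla's share (324,000) is divided into 3 shares of 108,000: Declan, Carmen, and Hamish each take 108,000.
Soraya's share (324,000) is divided into 2 shares of 162,000: Oren and Nikolai each take 162,000.
Gustav's share (324,000) passes entirely to Tobias.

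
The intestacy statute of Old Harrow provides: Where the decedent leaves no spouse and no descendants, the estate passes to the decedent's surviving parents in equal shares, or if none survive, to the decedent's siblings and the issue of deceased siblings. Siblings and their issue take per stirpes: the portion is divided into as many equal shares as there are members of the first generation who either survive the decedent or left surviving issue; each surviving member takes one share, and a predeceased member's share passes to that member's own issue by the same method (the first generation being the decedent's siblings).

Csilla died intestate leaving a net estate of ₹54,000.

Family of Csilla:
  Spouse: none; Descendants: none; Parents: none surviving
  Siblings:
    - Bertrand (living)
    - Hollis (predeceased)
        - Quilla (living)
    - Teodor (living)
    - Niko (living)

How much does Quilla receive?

Quilla receives ₹13,500.

The entire ₹54,000 passes to the siblings and their issue.
That amount (₹54,000) is divided into 4 shares of ₹13,500: Bertrand, Teodor, and Niko each take ₹13,500; Hollis's ₹13,500 share passes to Hollis's issue.
Hollis's share (₹13,500) passes entirely to Quilla.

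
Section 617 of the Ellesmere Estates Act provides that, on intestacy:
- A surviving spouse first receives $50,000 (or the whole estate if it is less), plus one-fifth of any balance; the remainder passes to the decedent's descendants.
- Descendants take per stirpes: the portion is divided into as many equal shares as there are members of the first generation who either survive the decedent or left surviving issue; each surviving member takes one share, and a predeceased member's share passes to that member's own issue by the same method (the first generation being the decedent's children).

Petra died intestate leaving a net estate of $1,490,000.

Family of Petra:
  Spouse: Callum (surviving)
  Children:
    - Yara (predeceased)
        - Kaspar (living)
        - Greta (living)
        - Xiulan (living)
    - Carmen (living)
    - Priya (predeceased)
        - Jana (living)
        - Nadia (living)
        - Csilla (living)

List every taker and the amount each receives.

Callum first takes $50,000, leaving a balance of $1,440,000. Callum then takes one-fifth of the balance ($288,000), for a total of $338,000. The remaining $1,152,000 passes to the descendants.
The descendants' portion ($1,152,000) is divided into 3 shares of $384,000: Carmen takes $384,000; Yara's $384,000 share passes to Yara's issue; Priya's $384,000 share passes to Priya's issue.
Yara's share ($384,000) is divided into 3 shares of $128,000: Kaspar, Greta, and Xiulan each take $128,000.
Priya's share ($384,000) is divided into 3 shares of $128,000: Jana, Nadia, and Csilla each take $128,000.

Callum: $338,000; Kaspar: $128,000; Greta: $128,000; Xiulan: $128,000; Carmen: $384,000; Jana: $128,000; Nadia: $128,000; Csilla: $128,000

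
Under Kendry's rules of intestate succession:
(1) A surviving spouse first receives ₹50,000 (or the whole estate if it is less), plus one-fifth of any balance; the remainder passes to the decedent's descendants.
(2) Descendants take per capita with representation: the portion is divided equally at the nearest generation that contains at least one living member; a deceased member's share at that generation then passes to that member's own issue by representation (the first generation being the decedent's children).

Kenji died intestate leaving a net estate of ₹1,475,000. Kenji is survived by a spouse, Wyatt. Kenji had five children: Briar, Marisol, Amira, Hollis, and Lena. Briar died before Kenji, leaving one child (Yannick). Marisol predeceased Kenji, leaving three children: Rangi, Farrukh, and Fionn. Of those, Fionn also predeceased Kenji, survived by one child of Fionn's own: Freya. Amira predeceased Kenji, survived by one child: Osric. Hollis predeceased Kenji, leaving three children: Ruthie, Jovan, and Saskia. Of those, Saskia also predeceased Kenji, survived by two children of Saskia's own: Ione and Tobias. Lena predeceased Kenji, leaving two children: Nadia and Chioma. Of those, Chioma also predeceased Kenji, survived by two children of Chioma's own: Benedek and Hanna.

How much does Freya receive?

Wyatt first takes ₹50,000, leaving a balance of ₹1,425,000. Wyatt then takes one-fifth of the balance (₹285,000), for a total of ₹335,000. The remaining ₹1,140,000 passes to the descendants.
No child survives, so the initial division is made at the grandchildren's generation.
The descendants' portion (₹1,140,000) is divided into 10 shares of ₹114,000: Yannick, Rangi, Farrukh, Osric, Ruthie, Jovan, and Nadia each take ₹114,000; Fionn's ₹114,000 share passes to Fionn's issue; Saskia's ₹114,000 share passes to Saskia's issue; Chioma's ₹114,000 share passes to Chioma's issue.
Fionn's share (₹114,000) passes entirely to Freya.
Saskia's share (₹114,000) is divided into 2 shares of ₹57,000: Ione and Tobias each take ₹57,000.
Chioma's share (₹114,000) is divided into 2 shares of ₹57,000: Benedek and Hanna each take ₹57,000.

Freya receives ₹114,000.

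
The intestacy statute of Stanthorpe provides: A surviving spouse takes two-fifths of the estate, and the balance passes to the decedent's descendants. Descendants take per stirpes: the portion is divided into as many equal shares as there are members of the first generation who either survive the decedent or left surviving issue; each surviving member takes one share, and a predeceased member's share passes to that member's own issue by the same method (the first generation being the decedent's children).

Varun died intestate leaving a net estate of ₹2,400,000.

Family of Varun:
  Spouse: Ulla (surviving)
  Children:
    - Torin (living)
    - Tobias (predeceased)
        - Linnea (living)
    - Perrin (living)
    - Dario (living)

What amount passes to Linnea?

Ulla takes two-fifths of ₹2,400,000 = ₹960,000. The remaining ₹1,440,000 passes to the descendants.
The descendants' portion (₹1,440,000) is divided into 4 shares of ₹360,000: Torin, Perrin, and Dario each take ₹360,000; Tobias's ₹360,000 share passes to Tobias's issue.
Tobias's share (₹360,000) passes entirely to Linnea.

Linnea receives ₹360,000.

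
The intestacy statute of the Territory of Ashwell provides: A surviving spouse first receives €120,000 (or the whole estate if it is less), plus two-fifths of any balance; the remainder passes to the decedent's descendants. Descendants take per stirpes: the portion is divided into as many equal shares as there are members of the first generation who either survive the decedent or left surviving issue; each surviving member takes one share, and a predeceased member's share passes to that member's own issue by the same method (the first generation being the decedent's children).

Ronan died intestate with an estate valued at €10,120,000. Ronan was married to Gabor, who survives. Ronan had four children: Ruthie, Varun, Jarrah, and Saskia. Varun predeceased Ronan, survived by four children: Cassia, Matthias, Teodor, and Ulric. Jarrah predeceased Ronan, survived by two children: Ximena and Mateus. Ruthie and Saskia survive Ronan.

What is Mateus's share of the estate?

Mateus receives €750,000.

Gabor first takes €120,000, leaving a balance of €10,000,000. Gabor then takes two-fifths of the balance (€4,000,000), for a total of €4,120,000. The remaining €6,000,000 passes to the descendants.
The descendants' portion (€6,000,000) is divided into 4 shares of €1,500,000: Ruthie and Saskia each take €1,500,000; Varun's €1,500,000 share passes to Varun's issue; Jarrah's €1,500,000 share passes to Jarrah's issue.
Varun's share (€1,500,000) is divided into 4 shares of €375,000: Cassia, Matthias, Teodor, and Ulric each take €375,000.
Jarrah's share (€1,500,000) is divided into 2 shares of €750,000: Ximena and Mateus each take €750,000.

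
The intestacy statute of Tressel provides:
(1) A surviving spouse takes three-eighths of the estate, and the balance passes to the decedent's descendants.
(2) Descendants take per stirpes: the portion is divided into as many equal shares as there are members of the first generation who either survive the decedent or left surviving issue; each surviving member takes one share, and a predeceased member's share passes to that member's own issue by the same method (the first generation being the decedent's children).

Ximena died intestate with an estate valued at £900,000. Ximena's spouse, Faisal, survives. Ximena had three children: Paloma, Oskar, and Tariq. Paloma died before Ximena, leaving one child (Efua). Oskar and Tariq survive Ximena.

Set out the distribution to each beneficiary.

Faisal: £337,500; Efua: £187,500; Oskar: £187,500; Tariq: £187,500

Faisal takes three-eighths of £900,000 = £337,500. The remaining £562,500 passes to the descendants.
The descendants' portion (£562,500) is divided into 3 shares of £187,500: Oskar and Tariq each take £187,500; Paloma's £187,500 share passes to Paloma's issue.
Paloma's share (£187,500) passes entirely to Efua.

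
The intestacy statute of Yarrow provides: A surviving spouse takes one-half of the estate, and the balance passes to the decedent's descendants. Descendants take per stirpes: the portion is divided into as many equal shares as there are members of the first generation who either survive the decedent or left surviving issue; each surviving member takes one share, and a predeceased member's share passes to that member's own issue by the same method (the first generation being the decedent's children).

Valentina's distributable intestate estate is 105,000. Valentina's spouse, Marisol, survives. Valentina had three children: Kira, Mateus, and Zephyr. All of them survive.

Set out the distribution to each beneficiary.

Marisol takes one-half of 105,000 = 52,500. The remaining 52,500 passes to the descendants.
The descendants' portion (52,500) is divided into 3 shares of 17,500: Kira, Mateus, and Zephyr each take 17,500.

Marisol: 52,500; Kira: 17,500; Mateus: 17,500; Zephyr: 17,500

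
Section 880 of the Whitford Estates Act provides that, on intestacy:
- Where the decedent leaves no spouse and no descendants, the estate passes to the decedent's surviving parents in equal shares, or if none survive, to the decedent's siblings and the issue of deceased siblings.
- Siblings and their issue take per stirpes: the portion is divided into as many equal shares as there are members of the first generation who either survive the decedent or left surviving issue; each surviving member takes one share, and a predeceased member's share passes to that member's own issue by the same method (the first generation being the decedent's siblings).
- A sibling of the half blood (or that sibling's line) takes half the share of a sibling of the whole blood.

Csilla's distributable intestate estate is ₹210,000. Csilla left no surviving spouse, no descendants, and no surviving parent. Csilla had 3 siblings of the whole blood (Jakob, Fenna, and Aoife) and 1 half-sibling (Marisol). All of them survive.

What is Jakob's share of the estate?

The entire ₹210,000 passes to the siblings and their issue.
Counting each half-blood sibling's line as half a unit, there are 7/2 units in ₹210,000, so one unit is ₹60,000. Whole-blood lines (Jakob, Fenna, and Aoife) take ₹60,000 each; half-blood lines (Marisol) take ₹30,000 each.

Jakob receives ₹60,000.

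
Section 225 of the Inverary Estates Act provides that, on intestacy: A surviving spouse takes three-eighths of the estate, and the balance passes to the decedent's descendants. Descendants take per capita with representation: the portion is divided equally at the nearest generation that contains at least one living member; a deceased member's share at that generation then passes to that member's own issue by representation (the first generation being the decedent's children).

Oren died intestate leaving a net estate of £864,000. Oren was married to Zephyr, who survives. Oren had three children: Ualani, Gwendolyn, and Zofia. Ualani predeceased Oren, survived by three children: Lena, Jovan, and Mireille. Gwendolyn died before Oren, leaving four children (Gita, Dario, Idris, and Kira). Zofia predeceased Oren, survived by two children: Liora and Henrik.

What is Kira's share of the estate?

Kira receives £60,000.

Zephyr takes three-eighths of £864,000 = £324,000. The remaining £540,000 passes to the descendants.
No child survives, so the initial division is made at the grandchildren's generation.
The descendants' portion (£540,000) is divided into 9 shares of £60,000: Lena, Jovan, Mireille, Gita, Dario, Idris, Kira, Liora, and Henrik each take £60,000.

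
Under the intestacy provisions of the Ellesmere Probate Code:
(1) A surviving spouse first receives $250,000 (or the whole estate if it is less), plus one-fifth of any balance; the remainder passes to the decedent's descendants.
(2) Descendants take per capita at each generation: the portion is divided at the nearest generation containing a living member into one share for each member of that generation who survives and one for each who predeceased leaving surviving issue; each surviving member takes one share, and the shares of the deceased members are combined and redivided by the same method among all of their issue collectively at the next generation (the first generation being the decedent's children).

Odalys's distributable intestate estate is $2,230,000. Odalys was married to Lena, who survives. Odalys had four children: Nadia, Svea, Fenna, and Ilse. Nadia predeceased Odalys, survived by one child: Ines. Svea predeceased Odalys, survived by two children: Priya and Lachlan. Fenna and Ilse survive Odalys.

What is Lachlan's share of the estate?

Lachlan receives $264,000.

Lena first takes $250,000, leaving a balance of $1,980,000. Lena then takes one-fifth of the balance ($396,000), for a total of $646,000. The remaining $1,584,000 passes to the descendants.
The descendants' portion ($1,584,000) is divided at the children's generation into 4 shares of $396,000. Fenna and Ilse each take $396,000. The 2 shares of the deceased (Nadia and Svea) are combined into a pool of $792,000.
That pool ($792,000) is divided at the grandchildren's generation equally among Ines, Priya, and Lachlan: $264,000 each.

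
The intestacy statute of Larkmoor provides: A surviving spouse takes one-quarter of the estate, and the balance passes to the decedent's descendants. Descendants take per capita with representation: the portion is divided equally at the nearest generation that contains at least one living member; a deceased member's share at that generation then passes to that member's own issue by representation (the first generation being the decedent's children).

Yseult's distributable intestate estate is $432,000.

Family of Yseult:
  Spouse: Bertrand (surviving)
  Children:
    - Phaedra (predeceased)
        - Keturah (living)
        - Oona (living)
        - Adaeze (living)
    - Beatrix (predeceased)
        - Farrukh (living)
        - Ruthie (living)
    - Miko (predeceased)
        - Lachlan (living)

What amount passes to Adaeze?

Adaeze receives $54,000.

Bertrand takes one-quarter of $432,000 = $108,000. The remaining $324,000 passes to the descendants.
No child survives, so the initial division is made at the grandchildren's generation.
The descendants' portion ($324,000) is divided into 6 shares of $54,000: Keturah, Oona, Adaeze, Farrukh, Ruthie, and Lachlan each take $54,000.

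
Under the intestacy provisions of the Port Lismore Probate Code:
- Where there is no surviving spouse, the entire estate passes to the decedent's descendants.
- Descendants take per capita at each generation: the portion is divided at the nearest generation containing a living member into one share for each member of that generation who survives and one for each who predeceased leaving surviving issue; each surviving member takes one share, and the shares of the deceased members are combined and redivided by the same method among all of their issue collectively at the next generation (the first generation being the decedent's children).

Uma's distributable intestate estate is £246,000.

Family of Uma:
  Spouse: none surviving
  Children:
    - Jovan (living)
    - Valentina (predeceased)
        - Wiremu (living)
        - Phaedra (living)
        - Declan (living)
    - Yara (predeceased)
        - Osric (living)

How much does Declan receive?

The entire £246,000 passes to the descendants.
That amount (£246,000) is divided at the children's generation into 3 shares of £82,000. Jovan takes £82,000. The 2 shares of the deceased (Valentina and Yara) are combined into a pool of £164,000.
That pool (£164,000) is divided at the grandchildren's generation equally among Wiremu, Phaedra, Declan, and Osric: £41,000 each.

Declan receives £41,000.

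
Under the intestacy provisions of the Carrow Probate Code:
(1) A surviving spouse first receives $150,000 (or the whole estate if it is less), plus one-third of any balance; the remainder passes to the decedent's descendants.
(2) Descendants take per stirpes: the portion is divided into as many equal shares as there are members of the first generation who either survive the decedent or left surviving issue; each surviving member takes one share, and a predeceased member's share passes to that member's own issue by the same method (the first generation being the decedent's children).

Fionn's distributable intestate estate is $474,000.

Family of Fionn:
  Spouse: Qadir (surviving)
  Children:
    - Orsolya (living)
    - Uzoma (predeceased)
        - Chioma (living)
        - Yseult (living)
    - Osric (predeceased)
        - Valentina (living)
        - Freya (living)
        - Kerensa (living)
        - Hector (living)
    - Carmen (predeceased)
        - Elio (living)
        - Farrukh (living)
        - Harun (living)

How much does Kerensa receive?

Kerensa receives $13,500.

Qadir first takes $150,000, leaving a balance of $324,000. Qadir then takes one-third of the balance ($108,000), for a total of $258,000. The remaining $216,000 passes to the descendants.
The descendants' portion ($216,000) is divided into 4 shares of $54,000: Orsolya takes $54,000; Uzoma's $54,000 share passes to Uzoma's issue; Osric's $54,000 share passes to Osric's issue; Carmen's $54,000 share passes to Carmen's issue.
Uzoma's share ($54,000) is divided into 2 shares of $27,000: Chioma and Yseult each take $27,000.
Osric's share ($54,000) is divided into 4 shares of $13,500: Valentina, Freya, Kerensa, and Hector each take $13,500.
Carmen's share ($54,000) is divided into 3 shares of $18,000: Elio, Farrukh, and Harun each take $18,000.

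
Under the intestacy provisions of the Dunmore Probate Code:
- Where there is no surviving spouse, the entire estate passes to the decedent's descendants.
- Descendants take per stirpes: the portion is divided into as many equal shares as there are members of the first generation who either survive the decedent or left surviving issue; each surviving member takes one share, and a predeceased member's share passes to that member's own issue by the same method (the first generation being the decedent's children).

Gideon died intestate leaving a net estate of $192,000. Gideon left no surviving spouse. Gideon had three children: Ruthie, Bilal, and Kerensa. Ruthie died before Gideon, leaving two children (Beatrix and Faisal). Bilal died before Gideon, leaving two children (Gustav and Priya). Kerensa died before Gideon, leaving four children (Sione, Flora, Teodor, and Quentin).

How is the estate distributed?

The entire $192,000 passes to the descendants.
That amount ($192,000) is divided into 3 shares of $64,000: Ruthie's $64,000 share passes to Ruthie's issue; Bilal's $64,000 share passes to Bilal's issue; Kerensa's $64,000 share passes to Kerensa's issue.
Ruthie's share ($64,000) is divided into 2 shares of $32,000: Beatrix and Faisal each take $32,000.
Bilal's share ($64,000) is divided into 2 shares of $32,000: Gustav and Priya each take $32,000.
Kerensa's share ($64,000) is divided into 4 shares of $16,000: Sione, Flora, Teodor, and Quentin each take $16,000.

Beatrix: $32,000; Faisal: $32,000; Gustav: $32,000; Priya: $32,000; Sione: $16,000; Flora: $16,000; Teodor: $16,000; Quentin: $16,000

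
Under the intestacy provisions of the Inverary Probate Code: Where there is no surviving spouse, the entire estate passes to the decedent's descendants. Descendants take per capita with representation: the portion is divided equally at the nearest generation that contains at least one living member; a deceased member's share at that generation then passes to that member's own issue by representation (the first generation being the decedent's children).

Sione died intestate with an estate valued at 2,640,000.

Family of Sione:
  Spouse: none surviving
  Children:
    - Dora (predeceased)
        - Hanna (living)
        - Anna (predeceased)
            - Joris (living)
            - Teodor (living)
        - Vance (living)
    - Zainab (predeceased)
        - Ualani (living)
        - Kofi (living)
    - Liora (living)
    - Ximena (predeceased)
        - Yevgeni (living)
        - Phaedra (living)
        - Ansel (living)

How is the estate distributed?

Hanna: 220,000; Joris: 110,000; Teodor: 110,000; Vance: 220,000; Ualani: 330,000; Kofi: 330,000; Liora: 660,000; Yevgeni: 220,000; Phaedra: 220,000; Ansel: 220,000

The entire 2,640,000 passes to the descendants.
That amount (2,640,000) is divided into 4 shares of 660,000: Liora takes 660,000; Dora's 660,000 share passes to Dora's issue; Zainab's 660,000 share passes to Zainab's issue; Ximena's 660,000 share passes to Ximena's issue.
Dora's share (660,000) is divided into 3 shares of 220,000: Hanna and Vance each take 220,000; Anna's 220,000 share passes to Anna's issue.
Anna's share (220,000) is divided into 2 shares of 110,000: Joris and Teodor each take 110,000.
Zainab's share (660,000) is divided into 2 shares of 330,000: Ualani and Kofi each take 330,000.
Ximena's share (660,000) is divided into 3 shares of 220,000: Yevgeni, Phaedra, and Ansel each take 220,000.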